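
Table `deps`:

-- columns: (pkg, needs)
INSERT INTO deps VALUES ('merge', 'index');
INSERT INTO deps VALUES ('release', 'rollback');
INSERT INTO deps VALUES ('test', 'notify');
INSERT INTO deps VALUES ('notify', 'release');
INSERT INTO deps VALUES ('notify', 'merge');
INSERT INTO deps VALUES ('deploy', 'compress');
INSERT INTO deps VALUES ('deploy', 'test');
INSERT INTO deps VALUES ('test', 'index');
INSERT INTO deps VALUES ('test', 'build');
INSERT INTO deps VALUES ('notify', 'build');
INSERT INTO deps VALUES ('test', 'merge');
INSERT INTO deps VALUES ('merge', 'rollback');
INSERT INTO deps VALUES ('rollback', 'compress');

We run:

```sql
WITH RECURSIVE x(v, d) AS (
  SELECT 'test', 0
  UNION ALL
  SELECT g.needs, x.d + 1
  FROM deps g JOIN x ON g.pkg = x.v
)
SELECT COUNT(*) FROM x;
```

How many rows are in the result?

16

Base: (test, d=0).
Iteration 1: edges from {test} -> (build, d=1), (index, d=1), (merge, d=1), (notify, d=1).
Iteration 2: edges from {build,index,merge,notify} -> (build, d=2), (index, d=2), (merge, d=2), (release, d=2), (rollback, d=2).
Iteration 3: edges from {build,index,merge,release,rollback} -> (compress, d=3), (index, d=3), (rollback, d=3) x2. [UNION ALL keeps all 4 new rows, including repeats]
Iteration 4: edges from {compress,index,rollback} -> (compress, d=4) x2. [UNION ALL keeps all 2 new rows, including repeats]
Iteration 5: no outgoing edges from {compress}; recursion stops.
Total rows emitted: 16.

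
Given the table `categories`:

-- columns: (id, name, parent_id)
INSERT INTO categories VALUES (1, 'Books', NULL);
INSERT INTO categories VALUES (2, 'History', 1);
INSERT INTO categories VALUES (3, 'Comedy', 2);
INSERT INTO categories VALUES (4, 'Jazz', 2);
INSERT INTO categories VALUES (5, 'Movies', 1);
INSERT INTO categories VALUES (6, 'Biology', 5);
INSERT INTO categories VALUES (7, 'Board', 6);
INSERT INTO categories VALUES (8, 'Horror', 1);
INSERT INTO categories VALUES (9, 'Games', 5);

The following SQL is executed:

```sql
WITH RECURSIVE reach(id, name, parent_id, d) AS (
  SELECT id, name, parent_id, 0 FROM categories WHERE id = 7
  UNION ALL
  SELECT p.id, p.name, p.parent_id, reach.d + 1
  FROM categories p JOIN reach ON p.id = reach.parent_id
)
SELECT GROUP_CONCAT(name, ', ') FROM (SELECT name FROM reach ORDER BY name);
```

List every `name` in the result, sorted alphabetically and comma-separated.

Base: id=7 (Board), parent_id=6, d 0.
Iteration 1: join on id=6 -> Biology (id 6, parent_id=5, d 1).
Iteration 2: join on id=5 -> Movies (id 5, parent_id=1, d 2).
Iteration 3: join on id=1 -> Books (id 1, parent_id=NULL, d 3).
Iteration 4: parent_id is NULL; no match; recursion stops.

Biology, Board, Books, Movies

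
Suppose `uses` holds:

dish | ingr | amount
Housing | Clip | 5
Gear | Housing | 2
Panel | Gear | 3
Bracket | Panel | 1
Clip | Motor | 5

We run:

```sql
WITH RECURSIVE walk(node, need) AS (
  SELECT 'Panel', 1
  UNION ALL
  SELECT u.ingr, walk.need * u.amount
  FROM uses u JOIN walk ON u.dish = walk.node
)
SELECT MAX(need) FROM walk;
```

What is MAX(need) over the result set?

Base: (Panel, need=1).
Iteration 1: components of {Panel} -> Gear = 1*3 = 3.
Iteration 2: components of {Gear} -> Housing = 3*2 = 6.
Iteration 3: components of {Housing} -> Clip = 6*5 = 30.
Iteration 4: components of {Clip} -> Motor = 30*5 = 150.
Iteration 5: no further components; recursion stops.
need values: 1, 3, 6, 30, 150; the maximum is 150.

150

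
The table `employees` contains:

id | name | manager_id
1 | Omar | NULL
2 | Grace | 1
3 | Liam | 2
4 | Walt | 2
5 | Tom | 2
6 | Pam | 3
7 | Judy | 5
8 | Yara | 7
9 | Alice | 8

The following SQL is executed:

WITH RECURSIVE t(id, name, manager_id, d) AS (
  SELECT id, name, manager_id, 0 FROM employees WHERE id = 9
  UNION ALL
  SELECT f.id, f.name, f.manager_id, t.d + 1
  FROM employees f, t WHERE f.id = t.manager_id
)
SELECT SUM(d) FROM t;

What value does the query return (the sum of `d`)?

Base: id=9 (Alice), manager_id=8, d 0.
Iteration 1: join on id=8 -> Yara (id 8, manager_id=7, d 1).
Iteration 2: join on id=7 -> Judy (id 7, manager_id=5, d 2).
Iteration 3: join on id=5 -> Tom (id 5, manager_id=2, d 3).
Iteration 4: join on id=2 -> Grace (id 2, manager_id=1, d 4).
Iteration 5: join on id=1 -> Omar (id 1, manager_id=NULL, d 5).
Iteration 6: manager_id is NULL; no match; recursion stops.
SUM(d) = 0 + 1 + 2 + 3 + 4 + 5 = 15.

15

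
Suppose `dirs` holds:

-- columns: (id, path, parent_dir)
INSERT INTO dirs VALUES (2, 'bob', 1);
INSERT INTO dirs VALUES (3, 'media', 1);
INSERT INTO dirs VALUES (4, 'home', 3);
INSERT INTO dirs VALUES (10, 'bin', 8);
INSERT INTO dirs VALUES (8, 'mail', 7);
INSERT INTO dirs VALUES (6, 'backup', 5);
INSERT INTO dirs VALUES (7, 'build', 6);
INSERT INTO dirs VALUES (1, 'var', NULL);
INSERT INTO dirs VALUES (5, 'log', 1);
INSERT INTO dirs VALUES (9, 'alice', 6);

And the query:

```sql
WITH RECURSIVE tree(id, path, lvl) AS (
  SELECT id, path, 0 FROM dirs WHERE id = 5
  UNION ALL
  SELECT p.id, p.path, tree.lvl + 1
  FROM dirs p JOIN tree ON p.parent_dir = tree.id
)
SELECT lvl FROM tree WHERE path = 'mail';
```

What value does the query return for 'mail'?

Base: id=5 (log) at lvl 0.
Iteration 1: rows with parent_dir in {5} -> backup (id 6, lvl 1).
Iteration 2: rows with parent_dir in {6} -> build (id 7, lvl 2), alice (id 9, lvl 2).
Iteration 3: rows with parent_dir in {7,9} -> mail (id 8, lvl 3).
Iteration 4: rows with parent_dir in {8} -> bin (id 10, lvl 4).
Iteration 5: no rows with parent_dir in {10}; recursion stops.

3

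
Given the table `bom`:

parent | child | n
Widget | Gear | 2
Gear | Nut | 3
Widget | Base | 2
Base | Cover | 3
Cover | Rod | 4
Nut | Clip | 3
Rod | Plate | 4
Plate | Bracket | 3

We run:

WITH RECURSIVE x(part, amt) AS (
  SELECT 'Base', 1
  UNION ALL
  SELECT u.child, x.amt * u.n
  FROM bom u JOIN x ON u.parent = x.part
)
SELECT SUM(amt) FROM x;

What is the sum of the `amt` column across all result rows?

208

Base: (Base, amt=1).
Iteration 1: components of {Base} -> Cover = 1*3 = 3.
Iteration 2: components of {Cover} -> Rod = 3*4 = 12.
Iteration 3: components of {Rod} -> Plate = 12*4 = 48.
Iteration 4: components of {Plate} -> Bracket = 48*3 = 144.
Iteration 5: no further components; recursion stops.
SUM(amt) = 1 + 3 + 12 + 48 + 144 = 208.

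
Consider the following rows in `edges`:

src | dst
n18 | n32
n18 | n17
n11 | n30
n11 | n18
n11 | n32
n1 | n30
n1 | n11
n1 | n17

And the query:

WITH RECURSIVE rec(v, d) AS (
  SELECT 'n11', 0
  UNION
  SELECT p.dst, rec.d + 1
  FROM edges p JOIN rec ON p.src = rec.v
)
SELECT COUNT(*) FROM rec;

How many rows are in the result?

Base: (n11, d=0).
Iteration 1: edges from {n11} -> (n18, d=1), (n30, d=1), (n32, d=1).
Iteration 2: edges from {n18,n30,n32} -> (n17, d=2), (n32, d=2).
Iteration 3: no outgoing edges from {n17,n32}; recursion stops.
Total rows emitted: 6.

6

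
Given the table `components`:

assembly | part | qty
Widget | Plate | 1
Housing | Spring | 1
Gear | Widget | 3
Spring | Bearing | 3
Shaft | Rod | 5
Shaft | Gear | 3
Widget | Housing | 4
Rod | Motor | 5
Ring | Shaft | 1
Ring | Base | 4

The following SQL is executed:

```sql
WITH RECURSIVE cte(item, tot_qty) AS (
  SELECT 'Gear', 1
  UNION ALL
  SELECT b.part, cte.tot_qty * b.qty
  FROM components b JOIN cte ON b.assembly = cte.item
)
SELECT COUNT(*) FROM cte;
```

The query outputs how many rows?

Base: (Gear, tot_qty=1).
Iteration 1: components of {Gear} -> Widget = 1*3 = 3.
Iteration 2: components of {Widget} -> Housing = 3*4 = 12, Plate = 3*1 = 3.
Iteration 3: components of {Housing,Plate} -> Spring = 12*1 = 12.
Iteration 4: components of {Spring} -> Bearing = 12*3 = 36.
Iteration 5: no further components; recursion stops.
Total rows emitted: 6.

6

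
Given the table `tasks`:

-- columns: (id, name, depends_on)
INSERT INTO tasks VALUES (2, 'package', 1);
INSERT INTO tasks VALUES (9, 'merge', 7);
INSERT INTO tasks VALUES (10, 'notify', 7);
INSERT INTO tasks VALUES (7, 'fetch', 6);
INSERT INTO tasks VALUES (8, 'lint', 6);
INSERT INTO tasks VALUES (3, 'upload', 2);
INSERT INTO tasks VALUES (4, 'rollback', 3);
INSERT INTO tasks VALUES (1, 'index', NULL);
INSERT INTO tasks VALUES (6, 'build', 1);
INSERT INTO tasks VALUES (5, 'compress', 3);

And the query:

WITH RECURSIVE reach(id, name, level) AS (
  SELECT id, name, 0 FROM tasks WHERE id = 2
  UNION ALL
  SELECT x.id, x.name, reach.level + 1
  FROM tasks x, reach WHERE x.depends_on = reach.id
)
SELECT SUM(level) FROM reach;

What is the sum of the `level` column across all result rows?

Base: id=2 (package) at level 0.
Iteration 1: rows with depends_on in {2} -> upload (id 3, level 1).
Iteration 2: rows with depends_on in {3} -> rollback (id 4, level 2), compress (id 5, level 2).
Iteration 3: no rows with depends_on in {4,5}; recursion stops.
SUM(level) = 0 + 1 + 2 + 2 = 5.

5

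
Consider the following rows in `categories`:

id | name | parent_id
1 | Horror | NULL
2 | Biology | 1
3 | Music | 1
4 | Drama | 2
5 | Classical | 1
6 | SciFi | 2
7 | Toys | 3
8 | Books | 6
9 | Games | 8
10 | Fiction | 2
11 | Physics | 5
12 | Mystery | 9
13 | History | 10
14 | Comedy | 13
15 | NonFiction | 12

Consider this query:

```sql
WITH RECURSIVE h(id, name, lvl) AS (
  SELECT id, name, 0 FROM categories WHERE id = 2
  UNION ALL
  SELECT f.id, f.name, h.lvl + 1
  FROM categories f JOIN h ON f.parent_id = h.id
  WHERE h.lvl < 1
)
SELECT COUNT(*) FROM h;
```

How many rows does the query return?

4

Base: id=2 (Biology) at lvl 0.
Iteration 1: rows with parent_id in {2} -> Drama (id 4, lvl 1), SciFi (id 6, lvl 1), Fiction (id 10, lvl 1).
Iteration 2: lvl < 1 fails for all current rows; recursion stops.
Total rows emitted: 4.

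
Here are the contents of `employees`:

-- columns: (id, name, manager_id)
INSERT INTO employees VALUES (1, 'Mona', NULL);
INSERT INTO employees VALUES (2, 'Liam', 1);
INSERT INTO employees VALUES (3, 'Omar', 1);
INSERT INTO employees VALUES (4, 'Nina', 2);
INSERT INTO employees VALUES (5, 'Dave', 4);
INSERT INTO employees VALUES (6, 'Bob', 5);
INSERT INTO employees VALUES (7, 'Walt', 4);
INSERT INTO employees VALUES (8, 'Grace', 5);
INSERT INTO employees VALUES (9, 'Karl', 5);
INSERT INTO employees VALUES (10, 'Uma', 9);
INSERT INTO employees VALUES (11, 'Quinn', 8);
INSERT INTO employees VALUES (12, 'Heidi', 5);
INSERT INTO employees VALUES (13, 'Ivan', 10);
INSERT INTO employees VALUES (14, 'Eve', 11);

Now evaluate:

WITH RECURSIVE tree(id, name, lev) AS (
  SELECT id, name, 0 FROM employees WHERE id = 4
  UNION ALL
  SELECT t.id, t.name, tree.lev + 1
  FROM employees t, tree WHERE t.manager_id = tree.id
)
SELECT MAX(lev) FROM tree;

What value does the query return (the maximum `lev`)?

Base: id=4 (Nina) at lev 0.
Iteration 1: rows with manager_id in {4} -> Dave (id 5, lev 1), Walt (id 7, lev 1).
Iteration 2: rows with manager_id in {5,7} -> Bob (id 6, lev 2), Grace (id 8, lev 2), Karl (id 9, lev 2), Heidi (id 12, lev 2).
Iteration 3: rows with manager_id in {6,8,9,12} -> Uma (id 10, lev 3), Quinn (id 11, lev 3).
Iteration 4: rows with manager_id in {10,11} -> Ivan (id 13, lev 4), Eve (id 14, lev 4).
Iteration 5: no rows with manager_id in {13,14}; recursion stops.
lev values: 0, 1, 1, 2, 2, 2, 2, 3, 3, 4, 4; the maximum is 4.

4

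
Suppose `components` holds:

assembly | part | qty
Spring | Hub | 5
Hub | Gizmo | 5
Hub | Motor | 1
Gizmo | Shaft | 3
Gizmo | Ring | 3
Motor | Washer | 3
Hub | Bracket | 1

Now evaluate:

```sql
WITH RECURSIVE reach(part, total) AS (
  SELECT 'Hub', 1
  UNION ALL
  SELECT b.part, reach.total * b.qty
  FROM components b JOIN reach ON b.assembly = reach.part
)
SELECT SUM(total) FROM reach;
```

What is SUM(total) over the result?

41

Base: (Hub, total=1).
Iteration 1: components of {Hub} -> Bracket = 1*1 = 1, Gizmo = 1*5 = 5, Motor = 1*1 = 1.
Iteration 2: components of {Bracket,Gizmo,Motor} -> Ring = 5*3 = 15, Shaft = 5*3 = 15, Washer = 1*3 = 3.
Iteration 3: no further components; recursion stops.
SUM(total) = 1 + 5 + 1 + 1 + 15 + 15 + 3 = 41.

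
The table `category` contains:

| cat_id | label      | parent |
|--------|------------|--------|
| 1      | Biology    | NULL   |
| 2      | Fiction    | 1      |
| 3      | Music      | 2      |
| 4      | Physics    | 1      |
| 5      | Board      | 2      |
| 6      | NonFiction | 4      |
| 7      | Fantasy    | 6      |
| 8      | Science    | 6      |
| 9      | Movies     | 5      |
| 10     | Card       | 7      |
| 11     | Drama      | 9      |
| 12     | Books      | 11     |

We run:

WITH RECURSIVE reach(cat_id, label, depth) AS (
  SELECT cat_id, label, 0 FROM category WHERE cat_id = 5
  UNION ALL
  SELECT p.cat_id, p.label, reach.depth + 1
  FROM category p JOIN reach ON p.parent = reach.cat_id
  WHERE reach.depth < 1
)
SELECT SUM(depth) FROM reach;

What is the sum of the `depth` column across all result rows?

Base: cat_id=5 (Board) at depth 0.
Iteration 1: rows with parent in {5} -> Movies (id 9, depth 1).
Iteration 2: depth < 1 fails for all current rows; recursion stops.
SUM(depth) = 0 + 1 = 1.

1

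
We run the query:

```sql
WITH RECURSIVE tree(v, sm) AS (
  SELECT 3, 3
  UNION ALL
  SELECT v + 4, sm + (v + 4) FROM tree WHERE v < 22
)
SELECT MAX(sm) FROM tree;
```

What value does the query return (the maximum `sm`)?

78

Base: v=3, sm=3.
Iteration 1: 3 < 22 holds -> v = 3 + 4 = 7, sm = 3 + 7 = 10.
Iteration 2: 7 < 22 holds -> v = 7 + 4 = 11, sm = 10 + 11 = 21.
Iteration 3: 11 < 22 holds -> v = 11 + 4 = 15, sm = 21 + 15 = 36.
Iteration 4: 15 < 22 holds -> v = 15 + 4 = 19, sm = 36 + 19 = 55.
Iteration 5: 19 < 22 holds -> v = 19 + 4 = 23, sm = 55 + 23 = 78.
Iteration 6: 23 < 22 fails; recursion stops.
sm values: 3, 10, 21, 36, 55, 78; the maximum is 78.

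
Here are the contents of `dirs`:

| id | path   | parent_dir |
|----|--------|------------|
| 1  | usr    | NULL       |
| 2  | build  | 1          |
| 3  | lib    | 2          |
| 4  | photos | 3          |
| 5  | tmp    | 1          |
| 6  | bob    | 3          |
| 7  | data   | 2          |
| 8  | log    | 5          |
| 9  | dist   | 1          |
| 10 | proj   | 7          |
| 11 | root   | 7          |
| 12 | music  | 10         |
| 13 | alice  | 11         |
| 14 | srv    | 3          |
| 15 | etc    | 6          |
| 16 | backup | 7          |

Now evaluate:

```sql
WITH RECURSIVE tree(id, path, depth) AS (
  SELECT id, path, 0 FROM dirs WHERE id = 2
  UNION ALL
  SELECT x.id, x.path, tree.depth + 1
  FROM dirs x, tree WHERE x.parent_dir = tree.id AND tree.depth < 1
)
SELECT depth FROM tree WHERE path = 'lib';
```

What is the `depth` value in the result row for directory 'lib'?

1

Base: id=2 (build) at depth 0.
Iteration 1: rows with parent_dir in {2} -> lib (id 3, depth 1), data (id 7, depth 1).
Iteration 2: depth < 1 fails for all current rows; recursion stops.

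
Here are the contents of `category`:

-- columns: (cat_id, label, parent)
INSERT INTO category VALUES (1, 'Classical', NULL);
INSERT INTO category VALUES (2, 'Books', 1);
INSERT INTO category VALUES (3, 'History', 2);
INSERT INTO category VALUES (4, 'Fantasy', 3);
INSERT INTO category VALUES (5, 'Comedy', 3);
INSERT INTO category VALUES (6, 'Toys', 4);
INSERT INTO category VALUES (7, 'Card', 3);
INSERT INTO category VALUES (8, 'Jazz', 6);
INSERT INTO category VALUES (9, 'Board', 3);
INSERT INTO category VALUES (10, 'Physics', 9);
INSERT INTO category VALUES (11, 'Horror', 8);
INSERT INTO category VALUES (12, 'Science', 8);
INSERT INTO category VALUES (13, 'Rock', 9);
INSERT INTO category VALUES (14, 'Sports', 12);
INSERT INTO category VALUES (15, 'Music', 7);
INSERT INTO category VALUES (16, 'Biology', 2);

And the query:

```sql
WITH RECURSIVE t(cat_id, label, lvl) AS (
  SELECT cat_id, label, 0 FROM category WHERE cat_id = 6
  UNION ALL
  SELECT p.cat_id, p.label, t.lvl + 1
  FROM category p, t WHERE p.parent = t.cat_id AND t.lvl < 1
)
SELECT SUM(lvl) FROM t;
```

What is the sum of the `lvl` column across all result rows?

1

Base: cat_id=6 (Toys) at lvl 0.
Iteration 1: rows with parent in {6} -> Jazz (id 8, lvl 1).
Iteration 2: lvl < 1 fails for all current rows; recursion stops.
SUM(lvl) = 0 + 1 = 1.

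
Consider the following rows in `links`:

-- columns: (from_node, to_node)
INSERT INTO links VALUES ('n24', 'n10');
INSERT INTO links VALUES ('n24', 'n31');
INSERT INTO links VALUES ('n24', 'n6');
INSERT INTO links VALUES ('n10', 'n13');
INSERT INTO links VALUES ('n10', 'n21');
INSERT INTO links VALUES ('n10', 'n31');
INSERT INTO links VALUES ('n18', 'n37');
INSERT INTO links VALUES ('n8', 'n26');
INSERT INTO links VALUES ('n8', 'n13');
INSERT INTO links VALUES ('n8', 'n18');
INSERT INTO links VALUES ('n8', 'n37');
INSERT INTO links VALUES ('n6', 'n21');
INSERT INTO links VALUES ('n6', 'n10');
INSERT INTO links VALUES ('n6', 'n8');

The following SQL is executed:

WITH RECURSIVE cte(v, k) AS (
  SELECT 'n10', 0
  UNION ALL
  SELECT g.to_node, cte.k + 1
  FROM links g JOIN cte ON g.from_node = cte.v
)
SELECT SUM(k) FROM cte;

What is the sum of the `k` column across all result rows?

3

Base: (n10, k=0).
Iteration 1: edges from {n10} -> (n13, k=1), (n21, k=1), (n31, k=1).
Iteration 2: no outgoing edges from {n13,n21,n31}; recursion stops.
SUM(k) = 0 + 1 + 1 + 1 = 3.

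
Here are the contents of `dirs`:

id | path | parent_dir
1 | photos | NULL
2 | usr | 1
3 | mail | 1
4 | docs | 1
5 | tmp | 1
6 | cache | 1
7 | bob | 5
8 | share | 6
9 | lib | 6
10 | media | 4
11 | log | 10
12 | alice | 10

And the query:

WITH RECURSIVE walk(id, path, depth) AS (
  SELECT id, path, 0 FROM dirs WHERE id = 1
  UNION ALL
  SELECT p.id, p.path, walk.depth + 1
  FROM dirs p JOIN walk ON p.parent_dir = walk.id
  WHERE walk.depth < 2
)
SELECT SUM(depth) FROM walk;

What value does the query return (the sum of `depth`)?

13

Base: id=1 (photos) at depth 0.
Iteration 1: rows with parent_dir in {1} -> usr (id 2, depth 1), mail (id 3, depth 1), docs (id 4, depth 1), tmp (id 5, depth 1), cache (id 6, depth 1).
Iteration 2: rows with parent_dir in {2,3,4,5,6} -> bob (id 7, depth 2), share (id 8, depth 2), lib (id 9, depth 2), media (id 10, depth 2).
Iteration 3: depth < 2 fails for all current rows; recursion stops.
SUM(depth) = 0 + 1 + 1 + 1 + 1 + 1 + 2 + 2 + 2 + 2 = 13.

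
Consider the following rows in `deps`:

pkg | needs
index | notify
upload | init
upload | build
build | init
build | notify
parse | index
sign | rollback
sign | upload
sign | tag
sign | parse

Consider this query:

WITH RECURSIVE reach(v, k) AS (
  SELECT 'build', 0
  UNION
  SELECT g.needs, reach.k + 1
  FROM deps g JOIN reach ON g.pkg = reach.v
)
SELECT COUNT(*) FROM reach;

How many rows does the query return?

Base: (build, k=0).
Iteration 1: edges from {build} -> (init, k=1), (notify, k=1).
Iteration 2: no outgoing edges from {init,notify}; recursion stops.
Total rows emitted: 3.

3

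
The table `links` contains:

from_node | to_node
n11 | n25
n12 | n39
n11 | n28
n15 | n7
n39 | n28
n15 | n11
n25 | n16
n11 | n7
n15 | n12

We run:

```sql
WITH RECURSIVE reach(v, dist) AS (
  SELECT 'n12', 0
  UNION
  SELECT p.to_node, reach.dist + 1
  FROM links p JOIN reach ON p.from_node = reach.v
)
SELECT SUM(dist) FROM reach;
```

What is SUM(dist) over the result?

3

Base: (n12, dist=0).
Iteration 1: edges from {n12} -> (n39, dist=1).
Iteration 2: edges from {n39} -> (n28, dist=2).
Iteration 3: no outgoing edges from {n28}; recursion stops.
SUM(dist) = 0 + 1 + 2 = 3.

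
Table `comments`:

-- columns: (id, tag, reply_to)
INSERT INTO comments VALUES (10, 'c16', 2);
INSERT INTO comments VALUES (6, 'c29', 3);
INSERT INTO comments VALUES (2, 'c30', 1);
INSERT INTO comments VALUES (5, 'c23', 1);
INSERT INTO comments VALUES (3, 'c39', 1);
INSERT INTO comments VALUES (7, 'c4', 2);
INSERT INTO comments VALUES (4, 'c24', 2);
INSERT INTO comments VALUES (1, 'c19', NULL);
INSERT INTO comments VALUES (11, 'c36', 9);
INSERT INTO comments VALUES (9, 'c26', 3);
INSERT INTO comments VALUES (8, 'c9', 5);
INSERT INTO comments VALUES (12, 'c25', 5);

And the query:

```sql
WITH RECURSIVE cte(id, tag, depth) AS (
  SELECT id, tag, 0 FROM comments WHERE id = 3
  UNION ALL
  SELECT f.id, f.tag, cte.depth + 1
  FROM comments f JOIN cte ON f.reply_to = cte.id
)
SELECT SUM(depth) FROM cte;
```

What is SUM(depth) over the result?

4

Base: id=3 (c39) at depth 0.
Iteration 1: rows with reply_to in {3} -> c29 (id 6, depth 1), c26 (id 9, depth 1).
Iteration 2: rows with reply_to in {6,9} -> c36 (id 11, depth 2).
Iteration 3: no rows with reply_to in {11}; recursion stops.
SUM(depth) = 0 + 1 + 1 + 2 = 4.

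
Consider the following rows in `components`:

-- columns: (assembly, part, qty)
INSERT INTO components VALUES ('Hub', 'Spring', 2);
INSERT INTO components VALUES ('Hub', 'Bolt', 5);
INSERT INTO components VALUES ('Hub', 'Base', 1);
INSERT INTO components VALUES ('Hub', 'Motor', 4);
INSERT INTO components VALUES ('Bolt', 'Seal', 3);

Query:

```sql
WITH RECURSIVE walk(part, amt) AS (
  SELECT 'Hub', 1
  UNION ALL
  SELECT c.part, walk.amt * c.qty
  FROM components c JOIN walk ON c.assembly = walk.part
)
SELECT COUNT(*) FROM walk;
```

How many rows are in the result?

6

Base: (Hub, amt=1).
Iteration 1: components of {Hub} -> Base = 1*1 = 1, Bolt = 1*5 = 5, Motor = 1*4 = 4, Spring = 1*2 = 2.
Iteration 2: components of {Base,Bolt,Motor,Spring} -> Seal = 5*3 = 15.
Iteration 3: no further components; recursion stops.
Total rows emitted: 6.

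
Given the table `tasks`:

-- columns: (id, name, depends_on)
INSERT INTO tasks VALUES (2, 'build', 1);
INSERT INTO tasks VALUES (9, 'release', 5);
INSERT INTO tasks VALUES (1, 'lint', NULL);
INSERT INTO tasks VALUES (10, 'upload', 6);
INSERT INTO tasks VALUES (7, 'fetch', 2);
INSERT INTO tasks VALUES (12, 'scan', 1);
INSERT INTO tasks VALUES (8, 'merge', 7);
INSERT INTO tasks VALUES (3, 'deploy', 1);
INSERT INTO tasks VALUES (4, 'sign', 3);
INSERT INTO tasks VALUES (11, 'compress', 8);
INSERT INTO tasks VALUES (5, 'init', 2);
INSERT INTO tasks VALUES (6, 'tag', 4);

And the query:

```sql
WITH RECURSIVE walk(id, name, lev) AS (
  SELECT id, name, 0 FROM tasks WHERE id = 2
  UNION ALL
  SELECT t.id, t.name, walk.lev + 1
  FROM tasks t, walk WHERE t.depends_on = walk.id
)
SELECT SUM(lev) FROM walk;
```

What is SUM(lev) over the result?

9

Base: id=2 (build) at lev 0.
Iteration 1: rows with depends_on in {2} -> init (id 5, lev 1), fetch (id 7, lev 1).
Iteration 2: rows with depends_on in {5,7} -> merge (id 8, lev 2), release (id 9, lev 2).
Iteration 3: rows with depends_on in {8,9} -> compress (id 11, lev 3).
Iteration 4: no rows with depends_on in {11}; recursion stops.
SUM(lev) = 0 + 1 + 1 + 2 + 2 + 3 = 9.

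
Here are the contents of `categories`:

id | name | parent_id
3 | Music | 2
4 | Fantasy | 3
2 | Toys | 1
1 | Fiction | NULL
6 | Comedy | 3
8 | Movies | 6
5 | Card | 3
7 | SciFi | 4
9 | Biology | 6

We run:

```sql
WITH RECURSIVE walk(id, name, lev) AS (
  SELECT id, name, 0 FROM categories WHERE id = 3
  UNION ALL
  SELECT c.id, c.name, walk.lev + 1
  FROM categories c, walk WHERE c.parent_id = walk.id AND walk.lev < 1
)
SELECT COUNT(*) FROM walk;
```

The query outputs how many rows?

4

Base: id=3 (Music) at lev 0.
Iteration 1: rows with parent_id in {3} -> Fantasy (id 4, lev 1), Card (id 5, lev 1), Comedy (id 6, lev 1).
Iteration 2: lev < 1 fails for all current rows; recursion stops.
Total rows emitted: 4.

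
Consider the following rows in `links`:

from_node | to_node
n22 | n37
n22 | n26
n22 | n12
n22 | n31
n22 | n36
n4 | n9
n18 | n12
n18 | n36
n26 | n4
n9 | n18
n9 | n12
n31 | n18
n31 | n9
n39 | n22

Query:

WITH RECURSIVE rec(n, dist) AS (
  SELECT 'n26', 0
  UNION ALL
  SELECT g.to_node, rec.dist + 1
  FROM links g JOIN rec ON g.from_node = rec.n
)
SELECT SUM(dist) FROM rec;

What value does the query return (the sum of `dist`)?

17

Base: (n26, dist=0).
Iteration 1: edges from {n26} -> (n4, dist=1).
Iteration 2: edges from {n4} -> (n9, dist=2).
Iteration 3: edges from {n9} -> (n12, dist=3), (n18, dist=3).
Iteration 4: edges from {n12,n18} -> (n12, dist=4), (n36, dist=4).
Iteration 5: no outgoing edges from {n12,n36}; recursion stops.
SUM(dist) = 0 + 1 + 2 + 3 + 3 + 4 + 4 = 17.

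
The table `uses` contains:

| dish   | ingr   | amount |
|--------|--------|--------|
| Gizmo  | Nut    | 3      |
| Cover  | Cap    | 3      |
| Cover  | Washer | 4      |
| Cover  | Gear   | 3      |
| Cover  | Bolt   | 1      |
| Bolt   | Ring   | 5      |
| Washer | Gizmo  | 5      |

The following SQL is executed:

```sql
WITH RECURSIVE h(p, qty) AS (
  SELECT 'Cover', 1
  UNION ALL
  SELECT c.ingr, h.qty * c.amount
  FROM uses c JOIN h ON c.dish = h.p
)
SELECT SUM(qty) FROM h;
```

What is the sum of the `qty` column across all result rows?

97

Base: (Cover, qty=1).
Iteration 1: components of {Cover} -> Bolt = 1*1 = 1, Cap = 1*3 = 3, Gear = 1*3 = 3, Washer = 1*4 = 4.
Iteration 2: components of {Bolt,Cap,Gear,Washer} -> Gizmo = 4*5 = 20, Ring = 1*5 = 5.
Iteration 3: components of {Gizmo,Ring} -> Nut = 20*3 = 60.
Iteration 4: no further components; recursion stops.
SUM(qty) = 1 + 4 + 1 + 3 + 3 + 20 + 5 + 60 = 97.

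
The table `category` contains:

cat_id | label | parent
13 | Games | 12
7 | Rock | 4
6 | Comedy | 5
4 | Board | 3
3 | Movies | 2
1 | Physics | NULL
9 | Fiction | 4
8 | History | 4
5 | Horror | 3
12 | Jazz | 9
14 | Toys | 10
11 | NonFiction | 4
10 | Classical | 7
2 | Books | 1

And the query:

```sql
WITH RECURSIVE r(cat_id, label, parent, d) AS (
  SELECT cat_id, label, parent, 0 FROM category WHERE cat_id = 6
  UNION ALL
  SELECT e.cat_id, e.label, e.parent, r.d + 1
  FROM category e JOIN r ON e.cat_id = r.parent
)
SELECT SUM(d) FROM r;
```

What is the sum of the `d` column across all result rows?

10

Base: cat_id=6 (Comedy), parent=5, d 0.
Iteration 1: join on cat_id=5 -> Horror (id 5, parent=3, d 1).
Iteration 2: join on cat_id=3 -> Movies (id 3, parent=2, d 2).
Iteration 3: join on cat_id=2 -> Books (id 2, parent=1, d 3).
Iteration 4: join on cat_id=1 -> Physics (id 1, parent=NULL, d 4).
Iteration 5: parent is NULL; no match; recursion stops.
SUM(d) = 0 + 1 + 2 + 3 + 4 = 10.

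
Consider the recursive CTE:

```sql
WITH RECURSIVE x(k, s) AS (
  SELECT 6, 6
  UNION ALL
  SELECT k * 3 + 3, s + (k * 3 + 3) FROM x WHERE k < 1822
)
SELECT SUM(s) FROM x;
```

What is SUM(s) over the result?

Base: k=6, s=6.
Iteration 1: 6 < 1822 holds -> k = 6 * 3 + 3 = 21, s = 6 + 21 = 27.
Iteration 2: 21 < 1822 holds -> k = 21 * 3 + 3 = 66, s = 27 + 66 = 93.
Iteration 3: 66 < 1822 holds -> k = 66 * 3 + 3 = 201, s = 93 + 201 = 294.
Iteration 4: 201 < 1822 holds -> k = 201 * 3 + 3 = 606, s = 294 + 606 = 900.
Iteration 5: 606 < 1822 holds -> k = 606 * 3 + 3 = 1821, s = 900 + 1821 = 2721.
Iteration 6: 1821 < 1822 holds -> k = 1821 * 3 + 3 = 5466, s = 2721 + 5466 = 8187.
Iteration 7: 5466 < 1822 fails; recursion stops.
SUM(s) = 6 + 27 + 93 + 294 + 900 + 2721 + 8187 = 12228.

12228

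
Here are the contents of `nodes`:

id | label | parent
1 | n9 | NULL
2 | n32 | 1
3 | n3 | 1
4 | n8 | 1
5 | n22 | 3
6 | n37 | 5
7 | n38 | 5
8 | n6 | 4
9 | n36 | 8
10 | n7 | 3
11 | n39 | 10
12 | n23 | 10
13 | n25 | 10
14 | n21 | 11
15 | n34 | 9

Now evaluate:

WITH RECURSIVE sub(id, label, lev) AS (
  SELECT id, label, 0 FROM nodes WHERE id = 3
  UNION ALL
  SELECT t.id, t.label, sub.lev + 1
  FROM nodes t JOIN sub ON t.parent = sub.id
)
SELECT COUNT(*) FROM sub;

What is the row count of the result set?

9

Base: id=3 (n3) at lev 0.
Iteration 1: rows with parent in {3} -> n22 (id 5, lev 1), n7 (id 10, lev 1).
Iteration 2: rows with parent in {5,10} -> n37 (id 6, lev 2), n38 (id 7, lev 2), n39 (id 11, lev 2), n23 (id 12, lev 2), n25 (id 13, lev 2).
Iteration 3: rows with parent in {6,7,11,12,13} -> n21 (id 14, lev 3).
Iteration 4: no rows with parent in {14}; recursion stops.
Total rows emitted: 9.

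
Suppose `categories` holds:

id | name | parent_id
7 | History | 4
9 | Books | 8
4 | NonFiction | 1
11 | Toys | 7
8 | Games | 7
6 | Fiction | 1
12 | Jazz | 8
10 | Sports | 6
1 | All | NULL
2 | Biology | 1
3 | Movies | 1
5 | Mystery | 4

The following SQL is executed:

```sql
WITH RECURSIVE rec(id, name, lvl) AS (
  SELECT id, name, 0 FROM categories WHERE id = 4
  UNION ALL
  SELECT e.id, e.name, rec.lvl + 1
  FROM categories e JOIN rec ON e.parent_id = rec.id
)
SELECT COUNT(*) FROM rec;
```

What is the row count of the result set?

Base: id=4 (NonFiction) at lvl 0.
Iteration 1: rows with parent_id in {4} -> Mystery (id 5, lvl 1), History (id 7, lvl 1).
Iteration 2: rows with parent_id in {5,7} -> Games (id 8, lvl 2), Toys (id 11, lvl 2).
Iteration 3: rows with parent_id in {8,11} -> Books (id 9, lvl 3), Jazz (id 12, lvl 3).
Iteration 4: no rows with parent_id in {9,12}; recursion stops.
Total rows emitted: 7.

7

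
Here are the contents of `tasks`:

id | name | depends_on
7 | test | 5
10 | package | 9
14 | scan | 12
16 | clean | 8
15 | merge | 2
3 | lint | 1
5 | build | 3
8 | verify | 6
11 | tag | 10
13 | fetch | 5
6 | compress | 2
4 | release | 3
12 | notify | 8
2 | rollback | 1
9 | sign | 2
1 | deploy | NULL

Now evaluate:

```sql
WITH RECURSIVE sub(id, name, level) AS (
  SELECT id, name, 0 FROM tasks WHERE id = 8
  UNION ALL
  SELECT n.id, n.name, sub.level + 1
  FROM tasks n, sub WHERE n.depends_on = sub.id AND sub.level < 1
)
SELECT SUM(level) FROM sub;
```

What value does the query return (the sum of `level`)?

Base: id=8 (verify) at level 0.
Iteration 1: rows with depends_on in {8} -> notify (id 12, level 1), clean (id 16, level 1).
Iteration 2: level < 1 fails for all current rows; recursion stops.
SUM(level) = 0 + 1 + 1 = 2.

2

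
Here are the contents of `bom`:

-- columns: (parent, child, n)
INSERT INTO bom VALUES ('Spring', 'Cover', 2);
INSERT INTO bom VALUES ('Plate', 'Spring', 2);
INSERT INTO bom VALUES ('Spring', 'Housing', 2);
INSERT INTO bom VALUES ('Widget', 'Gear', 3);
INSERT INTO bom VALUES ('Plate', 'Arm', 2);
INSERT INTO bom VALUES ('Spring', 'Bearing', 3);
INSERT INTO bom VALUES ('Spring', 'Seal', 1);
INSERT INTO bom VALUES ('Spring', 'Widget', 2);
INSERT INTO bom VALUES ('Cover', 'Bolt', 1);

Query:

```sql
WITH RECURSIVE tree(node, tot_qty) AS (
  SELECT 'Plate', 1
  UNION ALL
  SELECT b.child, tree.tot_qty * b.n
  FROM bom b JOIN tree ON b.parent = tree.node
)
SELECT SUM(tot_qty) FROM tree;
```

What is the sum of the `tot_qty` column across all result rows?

Base: (Plate, tot_qty=1).
Iteration 1: components of {Plate} -> Arm = 1*2 = 2, Spring = 1*2 = 2.
Iteration 2: components of {Arm,Spring} -> Bearing = 2*3 = 6, Cover = 2*2 = 4, Housing = 2*2 = 4, Seal = 2*1 = 2, Widget = 2*2 = 4.
Iteration 3: components of {Bearing,Cover,Housing,Seal,Widget} -> Bolt = 4*1 = 4, Gear = 4*3 = 12.
Iteration 4: no further components; recursion stops.
SUM(tot_qty) = 1 + 2 + 2 + 4 + 4 + 4 + 6 + 2 + 4 + 12 = 41.

41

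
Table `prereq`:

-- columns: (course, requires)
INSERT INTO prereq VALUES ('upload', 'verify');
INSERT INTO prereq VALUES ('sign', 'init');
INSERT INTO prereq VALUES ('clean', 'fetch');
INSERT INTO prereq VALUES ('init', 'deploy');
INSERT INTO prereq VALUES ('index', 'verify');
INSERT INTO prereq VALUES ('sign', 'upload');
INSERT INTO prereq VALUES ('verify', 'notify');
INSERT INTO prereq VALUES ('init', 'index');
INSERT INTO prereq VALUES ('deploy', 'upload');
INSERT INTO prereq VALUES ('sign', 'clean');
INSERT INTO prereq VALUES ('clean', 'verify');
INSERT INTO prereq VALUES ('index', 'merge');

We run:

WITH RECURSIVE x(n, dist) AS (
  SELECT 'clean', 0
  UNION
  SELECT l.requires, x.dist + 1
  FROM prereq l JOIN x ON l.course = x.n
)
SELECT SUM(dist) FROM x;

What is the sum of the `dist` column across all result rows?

Base: (clean, dist=0).
Iteration 1: edges from {clean} -> (fetch, dist=1), (verify, dist=1).
Iteration 2: edges from {fetch,verify} -> (notify, dist=2).
Iteration 3: no outgoing edges from {notify}; recursion stops.
SUM(dist) = 0 + 1 + 1 + 2 = 4.

4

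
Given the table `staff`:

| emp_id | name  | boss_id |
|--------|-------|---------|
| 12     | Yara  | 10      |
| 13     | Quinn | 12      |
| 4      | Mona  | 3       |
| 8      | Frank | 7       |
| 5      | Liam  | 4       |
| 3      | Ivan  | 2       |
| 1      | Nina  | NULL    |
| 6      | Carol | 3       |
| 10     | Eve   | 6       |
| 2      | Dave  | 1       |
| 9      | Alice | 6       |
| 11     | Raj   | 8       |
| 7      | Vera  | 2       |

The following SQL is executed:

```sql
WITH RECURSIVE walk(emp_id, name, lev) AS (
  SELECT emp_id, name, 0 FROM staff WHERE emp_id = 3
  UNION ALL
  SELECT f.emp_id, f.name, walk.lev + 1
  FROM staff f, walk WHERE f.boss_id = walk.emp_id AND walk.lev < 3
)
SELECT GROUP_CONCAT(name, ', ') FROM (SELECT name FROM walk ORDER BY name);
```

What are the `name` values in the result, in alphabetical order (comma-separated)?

Alice, Carol, Eve, Ivan, Liam, Mona, Yara

Base: emp_id=3 (Ivan) at lev 0.
Iteration 1: rows with boss_id in {3} -> Mona (id 4, lev 1), Carol (id 6, lev 1).
Iteration 2: rows with boss_id in {4,6} -> Liam (id 5, lev 2), Alice (id 9, lev 2), Eve (id 10, lev 2).
Iteration 3: rows with boss_id in {5,9,10} -> Yara (id 12, lev 3).
Iteration 4: lev < 3 fails for all current rows; recursion stops.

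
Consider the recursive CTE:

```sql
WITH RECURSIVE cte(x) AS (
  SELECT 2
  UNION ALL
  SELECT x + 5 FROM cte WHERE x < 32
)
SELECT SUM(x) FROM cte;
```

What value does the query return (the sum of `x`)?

119

Base: x=2.
Iteration 1: 2 < 32 holds -> x = 2 + 5 = 7.
Iteration 2: 7 < 32 holds -> x = 7 + 5 = 12.
Iteration 3: 12 < 32 holds -> x = 12 + 5 = 17.
Iteration 4: 17 < 32 holds -> x = 17 + 5 = 22.
Iteration 5: 22 < 32 holds -> x = 22 + 5 = 27.
Iteration 6: 27 < 32 holds -> x = 27 + 5 = 32.
Iteration 7: 32 < 32 fails; recursion stops.
SUM(x) = 2 + 7 + 12 + 17 + 22 + 27 + 32 = 119.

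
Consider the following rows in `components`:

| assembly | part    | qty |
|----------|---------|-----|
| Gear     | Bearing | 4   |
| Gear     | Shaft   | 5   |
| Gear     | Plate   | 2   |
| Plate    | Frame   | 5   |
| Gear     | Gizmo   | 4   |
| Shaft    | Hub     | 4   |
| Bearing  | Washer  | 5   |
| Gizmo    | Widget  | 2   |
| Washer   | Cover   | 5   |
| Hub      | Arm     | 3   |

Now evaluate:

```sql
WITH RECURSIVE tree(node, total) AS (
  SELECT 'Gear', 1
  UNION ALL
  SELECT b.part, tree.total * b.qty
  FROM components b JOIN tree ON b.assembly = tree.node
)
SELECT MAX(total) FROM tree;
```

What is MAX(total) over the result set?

Base: (Gear, total=1).
Iteration 1: components of {Gear} -> Bearing = 1*4 = 4, Gizmo = 1*4 = 4, Plate = 1*2 = 2, Shaft = 1*5 = 5.
Iteration 2: components of {Bearing,Gizmo,Plate,Shaft} -> Frame = 2*5 = 10, Hub = 5*4 = 20, Washer = 4*5 = 20, Widget = 4*2 = 8.
Iteration 3: components of {Frame,Hub,Washer,Widget} -> Arm = 20*3 = 60, Cover = 20*5 = 100.
Iteration 4: no further components; recursion stops.
total values: 1, 4, 5, 2, 4, 20, 20, 10, 8, 100, 60; the maximum is 100.

100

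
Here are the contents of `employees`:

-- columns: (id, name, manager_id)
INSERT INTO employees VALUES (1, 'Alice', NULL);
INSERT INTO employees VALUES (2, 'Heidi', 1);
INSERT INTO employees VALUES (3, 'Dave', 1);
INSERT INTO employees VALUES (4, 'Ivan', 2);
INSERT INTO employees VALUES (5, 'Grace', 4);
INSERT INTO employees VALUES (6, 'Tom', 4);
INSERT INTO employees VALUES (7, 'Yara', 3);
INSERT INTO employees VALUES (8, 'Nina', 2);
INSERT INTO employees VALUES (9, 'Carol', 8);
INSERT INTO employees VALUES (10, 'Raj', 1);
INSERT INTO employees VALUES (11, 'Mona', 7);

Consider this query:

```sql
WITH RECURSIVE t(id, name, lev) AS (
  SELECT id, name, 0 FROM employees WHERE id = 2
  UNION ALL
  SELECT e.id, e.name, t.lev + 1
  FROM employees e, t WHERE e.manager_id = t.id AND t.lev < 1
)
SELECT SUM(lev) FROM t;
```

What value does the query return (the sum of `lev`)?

2

Base: id=2 (Heidi) at lev 0.
Iteration 1: rows with manager_id in {2} -> Ivan (id 4, lev 1), Nina (id 8, lev 1).
Iteration 2: lev < 1 fails for all current rows; recursion stops.
SUM(lev) = 0 + 1 + 1 = 2.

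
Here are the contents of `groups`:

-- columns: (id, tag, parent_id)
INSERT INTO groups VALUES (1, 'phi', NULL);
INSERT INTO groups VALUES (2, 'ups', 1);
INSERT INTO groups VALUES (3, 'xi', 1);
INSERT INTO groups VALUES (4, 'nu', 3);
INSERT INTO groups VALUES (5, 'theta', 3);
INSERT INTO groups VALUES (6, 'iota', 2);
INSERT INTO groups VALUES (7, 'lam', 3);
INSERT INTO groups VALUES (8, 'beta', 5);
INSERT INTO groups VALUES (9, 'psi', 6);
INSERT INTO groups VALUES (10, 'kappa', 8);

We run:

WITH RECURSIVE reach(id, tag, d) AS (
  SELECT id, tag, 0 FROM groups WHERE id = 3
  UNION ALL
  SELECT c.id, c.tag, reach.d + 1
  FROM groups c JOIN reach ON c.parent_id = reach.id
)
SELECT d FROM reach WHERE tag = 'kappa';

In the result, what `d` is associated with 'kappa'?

Base: id=3 (xi) at d 0.
Iteration 1: rows with parent_id in {3} -> nu (id 4, d 1), theta (id 5, d 1), lam (id 7, d 1).
Iteration 2: rows with parent_id in {4,5,7} -> beta (id 8, d 2).
Iteration 3: rows with parent_id in {8} -> kappa (id 10, d 3).
Iteration 4: no rows with parent_id in {10}; recursion stops.

3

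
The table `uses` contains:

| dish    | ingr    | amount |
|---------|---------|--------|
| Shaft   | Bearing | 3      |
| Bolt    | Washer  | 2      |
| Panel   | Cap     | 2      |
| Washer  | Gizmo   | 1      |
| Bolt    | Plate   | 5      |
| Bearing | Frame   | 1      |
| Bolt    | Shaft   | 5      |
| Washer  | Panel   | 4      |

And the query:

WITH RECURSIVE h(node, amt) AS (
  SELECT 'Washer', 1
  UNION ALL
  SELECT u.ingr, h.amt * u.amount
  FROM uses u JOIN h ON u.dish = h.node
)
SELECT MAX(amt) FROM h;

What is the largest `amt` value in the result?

Base: (Washer, amt=1).
Iteration 1: components of {Washer} -> Gizmo = 1*1 = 1, Panel = 1*4 = 4.
Iteration 2: components of {Gizmo,Panel} -> Cap = 4*2 = 8.
Iteration 3: no further components; recursion stops.
amt values: 1, 4, 1, 8; the maximum is 8.

8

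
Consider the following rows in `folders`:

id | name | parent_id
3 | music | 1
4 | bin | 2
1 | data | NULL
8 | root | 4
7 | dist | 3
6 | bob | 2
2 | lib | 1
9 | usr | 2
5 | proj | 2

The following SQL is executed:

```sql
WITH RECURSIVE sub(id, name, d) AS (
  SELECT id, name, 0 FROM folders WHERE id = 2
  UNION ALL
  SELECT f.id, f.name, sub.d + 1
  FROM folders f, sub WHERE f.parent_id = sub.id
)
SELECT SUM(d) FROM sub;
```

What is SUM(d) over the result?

Base: id=2 (lib) at d 0.
Iteration 1: rows with parent_id in {2} -> bin (id 4, d 1), proj (id 5, d 1), bob (id 6, d 1), usr (id 9, d 1).
Iteration 2: rows with parent_id in {4,5,6,9} -> root (id 8, d 2).
Iteration 3: no rows with parent_id in {8}; recursion stops.
SUM(d) = 0 + 1 + 1 + 1 + 1 + 2 = 6.

6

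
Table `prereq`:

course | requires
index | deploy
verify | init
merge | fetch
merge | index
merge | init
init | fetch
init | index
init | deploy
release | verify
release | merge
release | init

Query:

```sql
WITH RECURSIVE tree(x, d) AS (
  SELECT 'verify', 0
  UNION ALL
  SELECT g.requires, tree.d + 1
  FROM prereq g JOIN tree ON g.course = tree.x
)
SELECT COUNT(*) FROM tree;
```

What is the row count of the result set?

Base: (verify, d=0).
Iteration 1: edges from {verify} -> (init, d=1).
Iteration 2: edges from {init} -> (deploy, d=2), (fetch, d=2), (index, d=2).
Iteration 3: edges from {deploy,fetch,index} -> (deploy, d=3).
Iteration 4: no outgoing edges from {deploy}; recursion stops.
Total rows emitted: 6.

6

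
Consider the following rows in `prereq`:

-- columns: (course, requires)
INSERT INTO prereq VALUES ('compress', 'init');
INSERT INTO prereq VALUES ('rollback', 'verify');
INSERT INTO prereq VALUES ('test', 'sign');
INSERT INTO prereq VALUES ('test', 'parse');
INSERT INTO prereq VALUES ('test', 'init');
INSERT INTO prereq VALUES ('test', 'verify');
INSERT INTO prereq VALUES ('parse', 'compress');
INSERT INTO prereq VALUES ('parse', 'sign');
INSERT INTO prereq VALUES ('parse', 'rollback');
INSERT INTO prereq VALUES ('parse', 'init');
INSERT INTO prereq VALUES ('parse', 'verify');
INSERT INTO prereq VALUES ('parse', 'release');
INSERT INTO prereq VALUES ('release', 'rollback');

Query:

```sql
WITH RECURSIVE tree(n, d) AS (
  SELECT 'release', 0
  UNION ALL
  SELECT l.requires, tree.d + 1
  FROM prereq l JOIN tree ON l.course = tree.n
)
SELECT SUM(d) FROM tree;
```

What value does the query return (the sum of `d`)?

3

Base: (release, d=0).
Iteration 1: edges from {release} -> (rollback, d=1).
Iteration 2: edges from {rollback} -> (verify, d=2).
Iteration 3: no outgoing edges from {verify}; recursion stops.
SUM(d) = 0 + 1 + 2 = 3.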